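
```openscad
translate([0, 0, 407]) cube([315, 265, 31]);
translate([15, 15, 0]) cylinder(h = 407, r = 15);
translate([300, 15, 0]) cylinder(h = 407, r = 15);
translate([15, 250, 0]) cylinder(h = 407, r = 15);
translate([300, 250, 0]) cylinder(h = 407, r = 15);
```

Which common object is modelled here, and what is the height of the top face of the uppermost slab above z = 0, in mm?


A stool. The seat height is 438 mm.

A 315×265×31 slab at z = 407 on four corner cylinders — a stool. The seat top is 407 + 31 = 438 mm.


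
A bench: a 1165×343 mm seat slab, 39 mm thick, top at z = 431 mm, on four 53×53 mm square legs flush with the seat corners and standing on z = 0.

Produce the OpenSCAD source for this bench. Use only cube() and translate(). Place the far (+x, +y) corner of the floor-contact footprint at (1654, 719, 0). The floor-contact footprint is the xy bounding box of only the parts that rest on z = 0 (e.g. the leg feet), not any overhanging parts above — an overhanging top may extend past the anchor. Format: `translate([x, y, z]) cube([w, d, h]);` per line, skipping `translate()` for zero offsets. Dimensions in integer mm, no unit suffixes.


translate([489, 376, 392]) cube([1165, 343, 39]);
translate([489, 376, 0]) cube([53, 53, 392]);
translate([489, 666, 0]) cube([53, 53, 392]);
translate([1601, 376, 0]) cube([53, 53, 392]);
translate([1601, 666, 0]) cube([53, 53, 392]);


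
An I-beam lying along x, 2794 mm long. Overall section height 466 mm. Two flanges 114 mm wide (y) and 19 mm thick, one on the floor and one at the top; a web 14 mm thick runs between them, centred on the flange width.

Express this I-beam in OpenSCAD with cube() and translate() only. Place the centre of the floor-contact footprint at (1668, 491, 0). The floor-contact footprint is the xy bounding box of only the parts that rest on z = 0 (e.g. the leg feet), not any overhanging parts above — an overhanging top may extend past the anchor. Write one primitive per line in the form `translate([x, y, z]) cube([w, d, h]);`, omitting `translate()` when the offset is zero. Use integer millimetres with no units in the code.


translate([271, 434, 0]) cube([2794, 114, 19]);
translate([271, 484, 19]) cube([2794, 14, 428]);
translate([271, 434, 447]) cube([2794, 114, 19]);


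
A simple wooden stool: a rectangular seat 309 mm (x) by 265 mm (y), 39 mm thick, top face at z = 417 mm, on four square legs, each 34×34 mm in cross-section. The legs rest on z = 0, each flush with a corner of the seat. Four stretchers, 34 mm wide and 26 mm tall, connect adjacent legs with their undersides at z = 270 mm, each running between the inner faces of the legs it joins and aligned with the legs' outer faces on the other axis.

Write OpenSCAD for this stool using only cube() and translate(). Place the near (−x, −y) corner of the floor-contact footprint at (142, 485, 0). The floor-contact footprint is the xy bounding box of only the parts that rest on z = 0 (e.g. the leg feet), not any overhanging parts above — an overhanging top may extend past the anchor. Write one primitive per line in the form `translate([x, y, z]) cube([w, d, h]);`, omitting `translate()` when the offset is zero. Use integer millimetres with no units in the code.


translate([142, 485, 378]) cube([309, 265, 39]);
translate([142, 485, 0]) cube([34, 34, 378]);
translate([417, 485, 0]) cube([34, 34, 378]);
translate([142, 716, 0]) cube([34, 34, 378]);
translate([417, 716, 0]) cube([34, 34, 378]);
translate([176, 485, 270]) cube([241, 34, 26]);
translate([176, 716, 270]) cube([241, 34, 26]);
translate([142, 519, 270]) cube([34, 197, 26]);
translate([417, 519, 270]) cube([34, 197, 26]);


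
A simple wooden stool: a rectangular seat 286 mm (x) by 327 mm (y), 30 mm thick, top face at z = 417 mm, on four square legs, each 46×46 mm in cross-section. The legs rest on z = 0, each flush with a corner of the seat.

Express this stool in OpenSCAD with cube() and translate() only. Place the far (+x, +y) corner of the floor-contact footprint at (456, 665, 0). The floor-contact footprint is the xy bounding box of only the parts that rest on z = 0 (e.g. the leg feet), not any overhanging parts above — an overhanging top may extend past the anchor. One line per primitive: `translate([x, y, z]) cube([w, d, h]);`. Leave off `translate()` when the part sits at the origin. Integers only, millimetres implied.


translate([170, 338, 387]) cube([286, 327, 30]);
translate([170, 338, 0]) cube([46, 46, 387]);
translate([410, 338, 0]) cube([46, 46, 387]);
translate([170, 619, 0]) cube([46, 46, 387]);
translate([410, 619, 0]) cube([46, 46, 387]);


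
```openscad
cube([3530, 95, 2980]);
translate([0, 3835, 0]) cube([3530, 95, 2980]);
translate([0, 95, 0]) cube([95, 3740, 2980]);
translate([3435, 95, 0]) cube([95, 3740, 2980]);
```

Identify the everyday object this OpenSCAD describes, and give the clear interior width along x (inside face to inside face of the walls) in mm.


A house (or room) frame. The interior width is 3340 mm.

Four 2980 mm walls enclosing a rectangle with no floor or roof — a room or house frame. Outside width is 3530 mm and wall thickness is 95 mm, so the interior width is 3530 − 2 × 95 = 3340 mm.


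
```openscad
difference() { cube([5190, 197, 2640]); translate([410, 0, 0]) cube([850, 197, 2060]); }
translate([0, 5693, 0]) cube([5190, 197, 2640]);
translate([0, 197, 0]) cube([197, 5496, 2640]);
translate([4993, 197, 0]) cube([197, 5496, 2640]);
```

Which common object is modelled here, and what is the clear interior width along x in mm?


A single room. The interior width is 4796 mm.

Four walls enclosing a rectangle with a door in the front wall — a room. Outside width 5190 minus two 197 mm walls gives 4796 mm.


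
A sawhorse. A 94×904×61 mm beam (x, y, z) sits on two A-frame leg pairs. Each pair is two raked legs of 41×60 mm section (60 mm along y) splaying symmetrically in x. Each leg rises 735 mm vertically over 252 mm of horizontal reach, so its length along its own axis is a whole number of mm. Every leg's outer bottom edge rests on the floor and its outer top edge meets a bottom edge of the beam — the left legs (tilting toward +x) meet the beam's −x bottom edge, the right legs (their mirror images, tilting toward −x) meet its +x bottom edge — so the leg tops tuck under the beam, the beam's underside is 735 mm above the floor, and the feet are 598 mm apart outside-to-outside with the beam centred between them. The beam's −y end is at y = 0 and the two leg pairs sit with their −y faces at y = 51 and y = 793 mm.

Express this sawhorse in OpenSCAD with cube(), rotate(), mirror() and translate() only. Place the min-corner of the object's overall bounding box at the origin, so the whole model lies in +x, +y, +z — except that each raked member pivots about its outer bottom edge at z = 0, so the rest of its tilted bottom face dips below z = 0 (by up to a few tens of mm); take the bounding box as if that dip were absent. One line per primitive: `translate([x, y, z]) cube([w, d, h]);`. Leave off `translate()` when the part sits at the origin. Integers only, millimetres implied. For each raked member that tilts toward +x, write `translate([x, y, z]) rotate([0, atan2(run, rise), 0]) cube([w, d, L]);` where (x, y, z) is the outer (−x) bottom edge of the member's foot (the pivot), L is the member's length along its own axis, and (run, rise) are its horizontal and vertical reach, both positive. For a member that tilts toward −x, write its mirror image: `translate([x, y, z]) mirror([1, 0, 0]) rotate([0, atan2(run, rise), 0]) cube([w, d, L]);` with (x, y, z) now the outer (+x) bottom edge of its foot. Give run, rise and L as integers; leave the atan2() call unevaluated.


translate([252, 0, 735]) cube([94, 904, 61]);
translate([0, 51, 0]) rotate([0, atan2(252, 735), 0]) cube([41, 60, 777]);
translate([598, 51, 0]) mirror([1, 0, 0]) rotate([0, atan2(252, 735), 0]) cube([41, 60, 777]);
translate([0, 793, 0]) rotate([0, atan2(252, 735), 0]) cube([41, 60, 777]);
translate([598, 793, 0]) mirror([1, 0, 0]) rotate([0, atan2(252, 735), 0]) cube([41, 60, 777]);


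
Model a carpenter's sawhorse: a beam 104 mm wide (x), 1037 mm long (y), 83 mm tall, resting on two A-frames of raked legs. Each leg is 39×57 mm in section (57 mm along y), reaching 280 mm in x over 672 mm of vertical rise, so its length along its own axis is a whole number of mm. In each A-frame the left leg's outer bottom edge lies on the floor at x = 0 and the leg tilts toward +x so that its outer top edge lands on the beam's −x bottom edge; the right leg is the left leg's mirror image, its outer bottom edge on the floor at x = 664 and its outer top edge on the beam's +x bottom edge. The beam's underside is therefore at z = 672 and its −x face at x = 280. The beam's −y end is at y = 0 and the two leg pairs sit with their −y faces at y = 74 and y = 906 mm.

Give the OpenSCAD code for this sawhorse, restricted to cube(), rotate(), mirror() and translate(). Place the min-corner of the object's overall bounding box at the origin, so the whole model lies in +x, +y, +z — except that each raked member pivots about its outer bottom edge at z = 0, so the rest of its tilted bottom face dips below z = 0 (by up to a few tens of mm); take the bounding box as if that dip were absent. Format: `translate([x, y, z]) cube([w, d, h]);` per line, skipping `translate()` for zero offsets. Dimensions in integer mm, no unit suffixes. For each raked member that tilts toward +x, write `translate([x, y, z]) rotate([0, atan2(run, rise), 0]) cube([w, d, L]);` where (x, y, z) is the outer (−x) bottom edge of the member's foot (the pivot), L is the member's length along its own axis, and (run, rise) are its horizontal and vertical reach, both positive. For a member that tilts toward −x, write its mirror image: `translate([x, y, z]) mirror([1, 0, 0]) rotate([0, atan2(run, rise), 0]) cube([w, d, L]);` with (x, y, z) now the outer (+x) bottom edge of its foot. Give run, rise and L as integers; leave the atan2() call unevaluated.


// leg length = √(280² + 672²) = 728
// right-leg outer foot x = 2·280 + 104 = 664
// beam min-corner = (280, 0, 672)
translate([280, 0, 672]) cube([104, 1037, 83]);
translate([0, 74, 0]) rotate([0, atan2(280, 672), 0]) cube([39, 57, 728]);
translate([664, 74, 0]) mirror([1, 0, 0]) rotate([0, atan2(280, 672), 0]) cube([39, 57, 728]);
translate([0, 906, 0]) rotate([0, atan2(280, 672), 0]) cube([39, 57, 728]);
translate([664, 906, 0]) mirror([1, 0, 0]) rotate([0, atan2(280, 672), 0]) cube([39, 57, 728]);


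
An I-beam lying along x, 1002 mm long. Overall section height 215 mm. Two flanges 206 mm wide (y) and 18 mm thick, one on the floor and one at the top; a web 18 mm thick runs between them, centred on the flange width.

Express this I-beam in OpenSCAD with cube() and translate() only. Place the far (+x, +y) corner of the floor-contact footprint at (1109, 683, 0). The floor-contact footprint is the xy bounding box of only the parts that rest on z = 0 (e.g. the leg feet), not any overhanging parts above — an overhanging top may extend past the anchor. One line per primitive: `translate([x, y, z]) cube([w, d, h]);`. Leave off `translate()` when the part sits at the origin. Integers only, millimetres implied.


translate([107, 477, 0]) cube([1002, 206, 18]);
translate([107, 571, 18]) cube([1002, 18, 179]);
translate([107, 477, 197]) cube([1002, 206, 18]);


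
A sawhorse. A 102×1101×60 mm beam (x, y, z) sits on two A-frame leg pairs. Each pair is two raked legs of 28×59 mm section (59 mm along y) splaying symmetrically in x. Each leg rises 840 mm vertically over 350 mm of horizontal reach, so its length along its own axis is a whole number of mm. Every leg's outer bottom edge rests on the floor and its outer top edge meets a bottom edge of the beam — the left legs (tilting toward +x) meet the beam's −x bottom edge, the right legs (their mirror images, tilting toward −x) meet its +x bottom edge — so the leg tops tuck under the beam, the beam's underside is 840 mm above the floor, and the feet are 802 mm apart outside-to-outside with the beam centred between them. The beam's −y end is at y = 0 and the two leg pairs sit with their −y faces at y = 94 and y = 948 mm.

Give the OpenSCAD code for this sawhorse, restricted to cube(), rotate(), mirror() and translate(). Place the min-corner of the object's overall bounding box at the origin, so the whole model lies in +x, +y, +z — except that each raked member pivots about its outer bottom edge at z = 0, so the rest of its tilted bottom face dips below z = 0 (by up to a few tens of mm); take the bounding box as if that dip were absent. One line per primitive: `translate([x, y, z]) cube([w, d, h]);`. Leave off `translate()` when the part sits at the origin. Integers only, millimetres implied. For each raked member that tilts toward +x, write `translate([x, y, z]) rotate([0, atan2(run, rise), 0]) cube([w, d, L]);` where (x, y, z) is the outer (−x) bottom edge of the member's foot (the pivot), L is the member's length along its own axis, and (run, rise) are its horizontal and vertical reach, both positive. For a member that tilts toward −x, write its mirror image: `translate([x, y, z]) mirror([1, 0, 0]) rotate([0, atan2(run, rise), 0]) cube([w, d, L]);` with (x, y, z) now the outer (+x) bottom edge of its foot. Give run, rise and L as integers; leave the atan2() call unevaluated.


// leg length = √(350² + 840²) = 910
// right-leg outer foot x = 2·350 + 102 = 802
// beam min-corner = (350, 0, 840)
translate([350, 0, 840]) cube([102, 1101, 60]);
translate([0, 94, 0]) rotate([0, atan2(350, 840), 0]) cube([28, 59, 910]);
translate([802, 94, 0]) mirror([1, 0, 0]) rotate([0, atan2(350, 840), 0]) cube([28, 59, 910]);
translate([0, 948, 0]) rotate([0, atan2(350, 840), 0]) cube([28, 59, 910]);
translate([802, 948, 0]) mirror([1, 0, 0]) rotate([0, atan2(350, 840), 0]) cube([28, 59, 910]);


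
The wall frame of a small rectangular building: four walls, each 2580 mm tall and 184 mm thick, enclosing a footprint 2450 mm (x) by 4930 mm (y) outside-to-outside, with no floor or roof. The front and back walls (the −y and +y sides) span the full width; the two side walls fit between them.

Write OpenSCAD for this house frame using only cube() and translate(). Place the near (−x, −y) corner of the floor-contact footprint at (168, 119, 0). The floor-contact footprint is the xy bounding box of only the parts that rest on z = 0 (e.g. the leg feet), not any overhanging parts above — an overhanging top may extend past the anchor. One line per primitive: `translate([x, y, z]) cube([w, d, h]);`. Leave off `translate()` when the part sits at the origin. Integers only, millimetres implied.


translate([168, 119, 0]) cube([2450, 184, 2580]);
translate([168, 4865, 0]) cube([2450, 184, 2580]);
translate([168, 303, 0]) cube([184, 4562, 2580]);
translate([2434, 303, 0]) cube([184, 4562, 2580]);


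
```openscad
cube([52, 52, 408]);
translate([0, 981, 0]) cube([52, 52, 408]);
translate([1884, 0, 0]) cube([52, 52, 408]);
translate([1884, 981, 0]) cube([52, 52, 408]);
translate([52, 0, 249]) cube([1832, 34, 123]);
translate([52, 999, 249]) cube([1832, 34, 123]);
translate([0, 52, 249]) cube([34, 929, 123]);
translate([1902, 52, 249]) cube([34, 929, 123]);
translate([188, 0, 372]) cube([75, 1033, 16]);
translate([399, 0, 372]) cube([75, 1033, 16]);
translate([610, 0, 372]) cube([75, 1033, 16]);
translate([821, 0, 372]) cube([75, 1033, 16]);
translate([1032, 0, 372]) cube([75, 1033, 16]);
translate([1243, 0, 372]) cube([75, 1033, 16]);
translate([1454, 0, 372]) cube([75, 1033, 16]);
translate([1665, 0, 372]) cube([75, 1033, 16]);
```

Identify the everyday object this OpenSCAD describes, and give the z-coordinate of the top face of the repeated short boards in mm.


A bed frame. The slat-top height is 388 mm.

Four posts, four rails, and a row of slats — a bed frame. Slats sit on the rails at z = 249 + 123 = 372; with slat thickness 16, the top is 388 mm.


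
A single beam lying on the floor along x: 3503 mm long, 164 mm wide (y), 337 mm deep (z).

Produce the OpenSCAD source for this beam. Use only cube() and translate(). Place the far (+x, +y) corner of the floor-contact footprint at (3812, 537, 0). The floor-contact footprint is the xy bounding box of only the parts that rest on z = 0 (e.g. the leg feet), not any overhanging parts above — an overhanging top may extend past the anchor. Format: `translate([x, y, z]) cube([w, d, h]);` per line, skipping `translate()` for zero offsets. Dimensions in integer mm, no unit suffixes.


translate([309, 373, 0]) cube([3503, 164, 337]);


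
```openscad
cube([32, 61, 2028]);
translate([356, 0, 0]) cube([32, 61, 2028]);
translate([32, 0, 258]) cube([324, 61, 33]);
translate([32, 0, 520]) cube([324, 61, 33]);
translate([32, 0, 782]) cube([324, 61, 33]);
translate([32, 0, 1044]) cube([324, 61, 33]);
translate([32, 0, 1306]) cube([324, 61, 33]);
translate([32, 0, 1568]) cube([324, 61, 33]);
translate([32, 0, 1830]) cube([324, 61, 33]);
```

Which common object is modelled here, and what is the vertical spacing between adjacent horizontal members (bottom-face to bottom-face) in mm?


A ladder. The rung spacing is 262 mm.

Two tall 32×61 posts with 7 short bars between them — a ladder. Adjacent rungs sit at z = 258 and z = 520, so the spacing is 520 − 258 = 262 mm.


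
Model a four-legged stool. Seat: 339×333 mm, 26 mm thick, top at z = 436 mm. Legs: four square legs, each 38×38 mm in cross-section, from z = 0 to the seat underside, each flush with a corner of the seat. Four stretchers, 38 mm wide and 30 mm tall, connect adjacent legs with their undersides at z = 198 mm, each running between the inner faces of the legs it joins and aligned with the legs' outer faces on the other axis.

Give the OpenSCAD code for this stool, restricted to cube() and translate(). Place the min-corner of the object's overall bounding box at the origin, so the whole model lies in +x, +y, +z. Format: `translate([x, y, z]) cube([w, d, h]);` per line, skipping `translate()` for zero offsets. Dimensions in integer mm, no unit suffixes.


translate([0, 0, 410]) cube([339, 333, 26]);
cube([38, 38, 410]);
translate([301, 0, 0]) cube([38, 38, 410]);
translate([0, 295, 0]) cube([38, 38, 410]);
translate([301, 295, 0]) cube([38, 38, 410]);
translate([38, 0, 198]) cube([263, 38, 30]);
translate([38, 295, 198]) cube([263, 38, 30]);
translate([0, 38, 198]) cube([38, 257, 30]);
translate([301, 38, 198]) cube([38, 257, 30]);


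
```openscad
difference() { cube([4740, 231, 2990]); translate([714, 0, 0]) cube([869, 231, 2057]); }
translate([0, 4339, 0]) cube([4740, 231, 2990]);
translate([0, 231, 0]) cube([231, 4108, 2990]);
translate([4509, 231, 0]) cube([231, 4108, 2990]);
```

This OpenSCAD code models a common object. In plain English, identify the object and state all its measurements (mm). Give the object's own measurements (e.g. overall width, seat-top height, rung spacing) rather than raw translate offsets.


A single room: four walls, each 2990 mm tall and 231 mm thick, enclosing an outside footprint 4740×4570 mm (x × y), no floor or roof. The front and back walls (−y and +y sides) run the full x-width; the side walls fit between their inner faces. A door opening 869 mm wide and 2057 mm tall is cut through the front wall from the floor up, its −x edge 714 mm from the wall's −x end.


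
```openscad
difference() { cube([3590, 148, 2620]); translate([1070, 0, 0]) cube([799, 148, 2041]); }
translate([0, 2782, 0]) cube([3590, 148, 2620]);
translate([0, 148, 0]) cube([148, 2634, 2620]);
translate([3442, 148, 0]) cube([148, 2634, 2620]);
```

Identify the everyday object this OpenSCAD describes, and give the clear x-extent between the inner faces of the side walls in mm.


A single room. The interior width is 3294 mm.

Four walls enclosing a rectangle with a door in the front wall — a room. Outside width 3590 minus two 148 mm walls gives 3294 mm.


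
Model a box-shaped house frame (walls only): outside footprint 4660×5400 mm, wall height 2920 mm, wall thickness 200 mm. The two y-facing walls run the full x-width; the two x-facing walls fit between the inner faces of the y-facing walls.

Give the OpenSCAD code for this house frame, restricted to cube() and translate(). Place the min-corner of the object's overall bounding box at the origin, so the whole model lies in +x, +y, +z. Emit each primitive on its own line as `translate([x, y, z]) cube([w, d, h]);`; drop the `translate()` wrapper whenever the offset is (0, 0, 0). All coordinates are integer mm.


cube([4660, 200, 2920]);
translate([0, 5200, 0]) cube([4660, 200, 2920]);
translate([0, 200, 0]) cube([200, 5000, 2920]);
translate([4460, 200, 0]) cube([200, 5000, 2920]);


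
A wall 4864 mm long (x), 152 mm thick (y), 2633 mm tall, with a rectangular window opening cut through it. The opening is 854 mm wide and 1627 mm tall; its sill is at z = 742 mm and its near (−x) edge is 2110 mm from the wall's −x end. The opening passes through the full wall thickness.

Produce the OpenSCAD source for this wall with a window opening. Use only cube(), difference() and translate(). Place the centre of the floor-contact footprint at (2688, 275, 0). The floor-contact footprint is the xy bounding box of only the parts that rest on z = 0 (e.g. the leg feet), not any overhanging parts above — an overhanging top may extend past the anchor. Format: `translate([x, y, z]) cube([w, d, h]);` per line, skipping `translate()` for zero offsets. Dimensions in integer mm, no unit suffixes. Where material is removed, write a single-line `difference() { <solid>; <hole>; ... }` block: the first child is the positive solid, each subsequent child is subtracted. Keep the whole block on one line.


difference() { translate([256, 199, 0]) cube([4864, 152, 2633]); translate([2366, 199, 742]) cube([854, 152, 1627]); }


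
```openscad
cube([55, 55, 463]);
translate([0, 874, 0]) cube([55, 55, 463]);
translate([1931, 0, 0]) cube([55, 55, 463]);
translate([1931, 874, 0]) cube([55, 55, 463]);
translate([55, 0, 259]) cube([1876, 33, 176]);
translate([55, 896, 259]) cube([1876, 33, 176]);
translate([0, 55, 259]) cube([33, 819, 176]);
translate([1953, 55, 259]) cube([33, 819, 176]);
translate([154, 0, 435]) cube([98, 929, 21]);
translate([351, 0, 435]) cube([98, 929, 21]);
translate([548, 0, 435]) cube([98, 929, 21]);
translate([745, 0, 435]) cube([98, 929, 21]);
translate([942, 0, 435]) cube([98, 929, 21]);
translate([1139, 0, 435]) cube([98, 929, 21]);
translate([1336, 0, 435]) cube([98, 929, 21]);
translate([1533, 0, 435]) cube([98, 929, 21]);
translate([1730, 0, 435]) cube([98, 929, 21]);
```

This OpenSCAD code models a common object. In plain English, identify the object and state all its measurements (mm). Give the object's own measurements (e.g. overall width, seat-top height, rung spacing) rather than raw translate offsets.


A bed frame 1986 mm long (x) by 929 mm wide (y). Four 55×55 mm corner posts, 463 mm tall, at the corners of the footprint. Four rails of 33 mm thickness and 176 mm height run between adjacent posts with their undersides at z = 259 mm, their outer faces flush with the outside of the frame (the two x-running rails run between the posts' inner faces; the two y-running rails run between the posts' inner faces). 9 slats, each 98 mm wide (x) and 21 mm thick, lie across the top of the two x-running rails, running the full 929 mm width of the frame in y; along x they sit between the end posts with a 99 mm gap after the −x posts and between neighbouring slats, leaving 103 mm before the +x posts.


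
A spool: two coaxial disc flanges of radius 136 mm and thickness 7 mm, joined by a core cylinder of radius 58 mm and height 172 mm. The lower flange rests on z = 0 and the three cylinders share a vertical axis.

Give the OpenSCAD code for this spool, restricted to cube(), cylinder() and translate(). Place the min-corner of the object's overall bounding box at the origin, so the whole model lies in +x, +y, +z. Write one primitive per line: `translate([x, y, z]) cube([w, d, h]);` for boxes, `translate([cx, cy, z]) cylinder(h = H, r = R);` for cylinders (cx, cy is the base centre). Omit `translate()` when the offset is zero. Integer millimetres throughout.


translate([136, 136, 0]) cylinder(h = 7, r = 136);
translate([136, 136, 7]) cylinder(h = 172, r = 58);
translate([136, 136, 179]) cylinder(h = 7, r = 136);


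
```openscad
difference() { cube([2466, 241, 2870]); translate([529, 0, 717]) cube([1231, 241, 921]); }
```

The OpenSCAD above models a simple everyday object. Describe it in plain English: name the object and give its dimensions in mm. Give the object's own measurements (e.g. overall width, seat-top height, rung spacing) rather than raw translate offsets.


A wall 2466 mm long (x), 241 mm thick (y), 2870 mm tall, with a rectangular window opening cut through it. The opening is 1231 mm wide and 921 mm tall; its sill is at z = 717 mm and its near (−x) edge is 529 mm from the wall's −x end. The opening passes through the full wall thickness.


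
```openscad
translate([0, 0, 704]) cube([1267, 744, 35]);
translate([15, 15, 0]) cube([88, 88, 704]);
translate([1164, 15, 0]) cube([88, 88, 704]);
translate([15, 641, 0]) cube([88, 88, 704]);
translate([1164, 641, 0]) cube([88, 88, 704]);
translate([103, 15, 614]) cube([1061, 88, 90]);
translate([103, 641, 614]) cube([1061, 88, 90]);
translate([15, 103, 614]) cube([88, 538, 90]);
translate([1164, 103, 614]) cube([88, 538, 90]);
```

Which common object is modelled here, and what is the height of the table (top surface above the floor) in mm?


A table. The table height is 739 mm.

A 1267×744×35 slab sits at z = 704 on four 88 mm square posts — a table. The top surface is at 704 + 35 = 739 mm.


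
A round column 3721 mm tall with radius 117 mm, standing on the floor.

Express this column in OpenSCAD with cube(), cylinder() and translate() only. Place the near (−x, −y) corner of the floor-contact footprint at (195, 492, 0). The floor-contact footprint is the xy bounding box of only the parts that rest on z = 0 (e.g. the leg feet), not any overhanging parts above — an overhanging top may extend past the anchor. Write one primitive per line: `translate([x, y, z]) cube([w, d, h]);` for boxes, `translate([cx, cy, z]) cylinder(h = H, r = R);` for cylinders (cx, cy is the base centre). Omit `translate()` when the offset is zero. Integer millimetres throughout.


translate([312, 609, 0]) cylinder(h = 3721, r = 117);


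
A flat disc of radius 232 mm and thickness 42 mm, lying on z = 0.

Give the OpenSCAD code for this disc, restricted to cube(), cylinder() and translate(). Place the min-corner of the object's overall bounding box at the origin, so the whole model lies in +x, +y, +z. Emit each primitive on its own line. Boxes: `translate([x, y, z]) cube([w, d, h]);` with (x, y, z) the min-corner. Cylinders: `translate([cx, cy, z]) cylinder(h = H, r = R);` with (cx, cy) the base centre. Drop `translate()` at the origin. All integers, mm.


translate([232, 232, 0]) cylinder(h = 42, r = 232);


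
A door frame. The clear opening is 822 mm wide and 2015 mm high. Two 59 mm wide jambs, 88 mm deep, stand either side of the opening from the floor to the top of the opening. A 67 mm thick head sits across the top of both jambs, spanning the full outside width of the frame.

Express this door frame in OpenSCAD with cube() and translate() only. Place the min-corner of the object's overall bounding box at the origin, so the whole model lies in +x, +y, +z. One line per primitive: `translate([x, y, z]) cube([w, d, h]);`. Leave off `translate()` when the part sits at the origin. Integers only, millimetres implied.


cube([59, 88, 2015]);
translate([881, 0, 0]) cube([59, 88, 2015]);
translate([0, 0, 2015]) cube([940, 88, 67]);


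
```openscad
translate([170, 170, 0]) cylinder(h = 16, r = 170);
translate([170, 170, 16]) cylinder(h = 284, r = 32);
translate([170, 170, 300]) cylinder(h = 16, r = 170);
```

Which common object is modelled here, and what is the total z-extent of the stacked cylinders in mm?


A spool. The overall height is 316 mm.

Three coaxial cylinders, large–small–large — a spool. Two 16 mm flanges and a 284 mm core give 16 + 284 + 16 = 316 mm.


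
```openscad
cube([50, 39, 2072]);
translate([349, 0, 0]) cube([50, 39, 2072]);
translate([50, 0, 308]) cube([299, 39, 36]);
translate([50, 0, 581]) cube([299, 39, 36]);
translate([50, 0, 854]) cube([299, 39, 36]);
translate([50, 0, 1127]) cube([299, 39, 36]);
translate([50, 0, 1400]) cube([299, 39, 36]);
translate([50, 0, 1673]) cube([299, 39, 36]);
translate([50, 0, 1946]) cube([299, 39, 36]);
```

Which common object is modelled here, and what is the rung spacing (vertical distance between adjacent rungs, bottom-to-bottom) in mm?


A ladder. The rung spacing is 273 mm.

Two tall 50×39 posts with 7 short bars between them — a ladder. Adjacent rungs sit at z = 308 and z = 581, so the spacing is 581 − 308 = 273 mm.


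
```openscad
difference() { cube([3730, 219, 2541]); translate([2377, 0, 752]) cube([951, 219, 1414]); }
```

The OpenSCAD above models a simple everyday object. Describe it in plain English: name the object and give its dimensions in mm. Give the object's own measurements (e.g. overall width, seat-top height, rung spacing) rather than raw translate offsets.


A wall 3730 mm long (x), 219 mm thick (y), 2541 mm tall, with a rectangular window opening cut through it. The opening is 951 mm wide and 1414 mm tall; its sill is at z = 752 mm and its near (−x) edge is 2377 mm from the wall's −x end. The opening passes through the full wall thickness.


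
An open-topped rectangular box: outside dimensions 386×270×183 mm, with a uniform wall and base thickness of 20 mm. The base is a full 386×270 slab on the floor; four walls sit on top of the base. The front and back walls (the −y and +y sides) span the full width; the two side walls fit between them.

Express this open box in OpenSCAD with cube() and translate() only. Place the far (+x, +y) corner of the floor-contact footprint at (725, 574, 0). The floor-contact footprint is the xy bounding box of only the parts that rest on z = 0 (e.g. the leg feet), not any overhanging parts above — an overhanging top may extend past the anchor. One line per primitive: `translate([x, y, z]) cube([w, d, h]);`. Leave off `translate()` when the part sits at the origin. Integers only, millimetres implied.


translate([339, 304, 0]) cube([386, 270, 20]);
translate([339, 304, 20]) cube([386, 20, 163]);
translate([339, 554, 20]) cube([386, 20, 163]);
translate([339, 324, 20]) cube([20, 230, 163]);
translate([705, 324, 20]) cube([20, 230, 163]);


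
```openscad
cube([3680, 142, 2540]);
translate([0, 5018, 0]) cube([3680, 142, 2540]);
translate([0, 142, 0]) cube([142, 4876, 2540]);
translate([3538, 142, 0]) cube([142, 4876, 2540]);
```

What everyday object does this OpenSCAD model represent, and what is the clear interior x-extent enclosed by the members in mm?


A house (or room) frame. The interior width is 3396 mm.

Four 2540 mm walls enclosing a rectangle with no floor or roof — a room or house frame. Outside width is 3680 mm and wall thickness is 142 mm, so the interior width is 3680 − 2 × 142 = 3396 mm.


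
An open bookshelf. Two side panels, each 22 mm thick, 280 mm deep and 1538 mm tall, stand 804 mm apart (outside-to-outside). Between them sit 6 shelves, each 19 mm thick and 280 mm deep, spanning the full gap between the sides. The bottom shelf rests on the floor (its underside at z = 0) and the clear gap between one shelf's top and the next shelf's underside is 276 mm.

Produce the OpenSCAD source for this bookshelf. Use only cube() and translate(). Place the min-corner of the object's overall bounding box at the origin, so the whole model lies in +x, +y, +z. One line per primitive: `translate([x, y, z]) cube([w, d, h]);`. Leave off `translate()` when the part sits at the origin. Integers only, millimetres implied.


cube([22, 280, 1538]);
translate([782, 0, 0]) cube([22, 280, 1538]);
translate([22, 0, 0]) cube([760, 280, 19]);
translate([22, 0, 295]) cube([760, 280, 19]);
translate([22, 0, 590]) cube([760, 280, 19]);
translate([22, 0, 885]) cube([760, 280, 19]);
translate([22, 0, 1180]) cube([760, 280, 19]);
translate([22, 0, 1475]) cube([760, 280, 19]);


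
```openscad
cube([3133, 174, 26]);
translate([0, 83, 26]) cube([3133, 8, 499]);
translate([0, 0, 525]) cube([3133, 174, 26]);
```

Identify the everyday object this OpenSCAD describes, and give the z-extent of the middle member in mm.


An I-beam. The web height is 499 mm.

Two wide flanges with a thin centred web — an I-beam. Overall 551 mm minus two 26 mm flanges gives a web of 551 − 2·26 = 499 mm.


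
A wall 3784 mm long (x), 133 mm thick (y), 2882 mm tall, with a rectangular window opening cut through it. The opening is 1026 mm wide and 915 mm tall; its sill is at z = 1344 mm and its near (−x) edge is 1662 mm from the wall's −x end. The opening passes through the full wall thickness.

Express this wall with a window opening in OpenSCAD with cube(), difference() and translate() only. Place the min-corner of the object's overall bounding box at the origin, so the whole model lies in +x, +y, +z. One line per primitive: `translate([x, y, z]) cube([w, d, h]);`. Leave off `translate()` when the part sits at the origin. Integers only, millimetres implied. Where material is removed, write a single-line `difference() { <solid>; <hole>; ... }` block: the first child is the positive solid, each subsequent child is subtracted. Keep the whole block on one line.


difference() { cube([3784, 133, 2882]); translate([1662, 0, 1344]) cube([1026, 133, 915]); }


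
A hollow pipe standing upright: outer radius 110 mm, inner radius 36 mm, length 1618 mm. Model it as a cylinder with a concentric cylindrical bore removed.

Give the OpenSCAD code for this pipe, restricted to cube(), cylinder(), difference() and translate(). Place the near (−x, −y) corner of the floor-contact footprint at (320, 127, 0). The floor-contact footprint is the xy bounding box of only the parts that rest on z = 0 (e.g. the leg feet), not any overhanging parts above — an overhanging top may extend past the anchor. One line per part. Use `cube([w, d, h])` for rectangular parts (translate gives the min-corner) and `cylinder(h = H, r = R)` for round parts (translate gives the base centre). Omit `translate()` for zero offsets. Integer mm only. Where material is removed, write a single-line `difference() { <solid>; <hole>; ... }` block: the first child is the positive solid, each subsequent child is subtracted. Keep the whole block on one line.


difference() { translate([430, 237, 0]) cylinder(h = 1618, r = 110); translate([430, 237, 0]) cylinder(h = 1618, r = 36); }


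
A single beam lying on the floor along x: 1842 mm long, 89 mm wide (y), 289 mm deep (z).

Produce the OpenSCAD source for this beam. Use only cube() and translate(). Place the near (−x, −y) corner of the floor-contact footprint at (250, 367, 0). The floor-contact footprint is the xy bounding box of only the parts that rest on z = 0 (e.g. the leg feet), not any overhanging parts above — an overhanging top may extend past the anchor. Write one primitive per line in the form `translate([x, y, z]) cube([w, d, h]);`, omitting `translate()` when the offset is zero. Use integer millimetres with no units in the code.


translate([250, 367, 0]) cube([1842, 89, 289]);


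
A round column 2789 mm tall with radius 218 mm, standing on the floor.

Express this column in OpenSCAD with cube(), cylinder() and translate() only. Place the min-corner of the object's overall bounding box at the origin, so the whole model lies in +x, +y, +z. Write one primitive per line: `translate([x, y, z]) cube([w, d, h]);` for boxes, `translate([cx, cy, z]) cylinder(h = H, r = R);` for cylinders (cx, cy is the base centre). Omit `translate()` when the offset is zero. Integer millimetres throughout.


translate([218, 218, 0]) cylinder(h = 2789, r = 218);


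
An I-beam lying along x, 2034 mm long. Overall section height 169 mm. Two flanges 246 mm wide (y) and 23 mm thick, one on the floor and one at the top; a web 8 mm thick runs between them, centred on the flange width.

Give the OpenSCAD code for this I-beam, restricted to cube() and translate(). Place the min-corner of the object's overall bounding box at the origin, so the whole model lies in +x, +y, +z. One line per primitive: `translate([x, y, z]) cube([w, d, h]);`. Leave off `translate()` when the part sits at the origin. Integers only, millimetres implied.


cube([2034, 246, 23]);
translate([0, 119, 23]) cube([2034, 8, 123]);
translate([0, 0, 146]) cube([2034, 246, 23]);


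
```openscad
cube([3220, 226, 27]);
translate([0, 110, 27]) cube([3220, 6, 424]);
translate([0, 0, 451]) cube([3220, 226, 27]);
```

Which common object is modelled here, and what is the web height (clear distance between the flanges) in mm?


An I-beam. The web height is 424 mm.

Two wide flanges with a thin centred web — an I-beam. Overall 478 mm minus two 27 mm flanges gives a web of 478 − 2·27 = 424 mm.


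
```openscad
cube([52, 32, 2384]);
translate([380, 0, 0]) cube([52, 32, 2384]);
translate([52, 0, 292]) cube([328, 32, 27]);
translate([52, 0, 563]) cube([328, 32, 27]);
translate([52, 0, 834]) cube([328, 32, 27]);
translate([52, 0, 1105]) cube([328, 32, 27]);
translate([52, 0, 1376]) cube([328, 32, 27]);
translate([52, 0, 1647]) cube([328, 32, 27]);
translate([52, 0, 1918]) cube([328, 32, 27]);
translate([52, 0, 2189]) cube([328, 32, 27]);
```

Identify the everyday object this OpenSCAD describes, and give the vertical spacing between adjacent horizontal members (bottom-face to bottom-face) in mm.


A ladder. The rung spacing is 271 mm.

Two tall 52×32 posts with 8 short bars between them — a ladder. Adjacent rungs sit at z = 292 and z = 563, so the spacing is 563 − 292 = 271 mm.


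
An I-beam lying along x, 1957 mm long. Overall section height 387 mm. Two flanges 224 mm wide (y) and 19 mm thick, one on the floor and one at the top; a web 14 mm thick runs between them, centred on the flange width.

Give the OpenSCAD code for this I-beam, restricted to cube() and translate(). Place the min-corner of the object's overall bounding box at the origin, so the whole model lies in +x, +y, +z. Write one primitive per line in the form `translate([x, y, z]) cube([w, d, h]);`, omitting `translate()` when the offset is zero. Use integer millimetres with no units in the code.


cube([1957, 224, 19]);
translate([0, 105, 19]) cube([1957, 14, 349]);
translate([0, 0, 368]) cube([1957, 224, 19]);


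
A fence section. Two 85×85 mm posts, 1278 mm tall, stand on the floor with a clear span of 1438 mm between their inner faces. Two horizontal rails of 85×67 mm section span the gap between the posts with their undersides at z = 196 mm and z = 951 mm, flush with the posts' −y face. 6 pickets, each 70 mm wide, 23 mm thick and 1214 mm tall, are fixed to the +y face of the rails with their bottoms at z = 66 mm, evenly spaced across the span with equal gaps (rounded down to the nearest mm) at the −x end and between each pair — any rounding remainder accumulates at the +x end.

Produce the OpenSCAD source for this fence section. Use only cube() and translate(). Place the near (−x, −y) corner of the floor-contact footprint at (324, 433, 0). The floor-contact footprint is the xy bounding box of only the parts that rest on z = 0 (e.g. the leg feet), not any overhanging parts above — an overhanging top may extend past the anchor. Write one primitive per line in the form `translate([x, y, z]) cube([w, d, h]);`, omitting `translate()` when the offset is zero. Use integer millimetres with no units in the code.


translate([324, 433, 0]) cube([85, 85, 1278]);
translate([1847, 433, 0]) cube([85, 85, 1278]);
translate([409, 433, 196]) cube([1438, 85, 67]);
translate([409, 433, 951]) cube([1438, 85, 67]);
translate([554, 518, 66]) cube([70, 23, 1214]);
translate([769, 518, 66]) cube([70, 23, 1214]);
translate([984, 518, 66]) cube([70, 23, 1214]);
translate([1199, 518, 66]) cube([70, 23, 1214]);
translate([1414, 518, 66]) cube([70, 23, 1214]);
translate([1629, 518, 66]) cube([70, 23, 1214]);
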